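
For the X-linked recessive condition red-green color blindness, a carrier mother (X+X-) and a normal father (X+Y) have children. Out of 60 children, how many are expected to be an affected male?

Cross: X+X- × X+Y
Offspring: 1 X+X+, 1 X+Y, 1 X+X-, 1 X-Y
Probability of an affected male: 1/4
Expected count = 1/4 × 60 = 15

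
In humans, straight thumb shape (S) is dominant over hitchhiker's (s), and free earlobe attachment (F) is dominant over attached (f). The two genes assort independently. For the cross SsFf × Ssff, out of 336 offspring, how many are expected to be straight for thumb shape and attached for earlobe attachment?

Dihybrid cross SsFf × Ssff — consider each gene separately:
thumb shape: Ss × Ss → 1 SS, 2 Ss, 1 ss → 3 S_ : 1 ss (out of 4)
earlobe attachment: Ff × ff → 2 Ff, 2 ff → 2 F_ : 2 ff (out of 4)
Looking for: straight (S_) and attached (ff)
P(straight) = 3/4, P(attached) = 2/4
P(both) = 3/4 × 2/4 = 6/16 = 3/8
Expected count = 3/8 × 336 = 126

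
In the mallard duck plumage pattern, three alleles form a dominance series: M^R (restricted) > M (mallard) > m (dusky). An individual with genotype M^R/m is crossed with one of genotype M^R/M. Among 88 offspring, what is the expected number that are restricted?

Cross: M^R/m × M^R/M
Allele dominance: M^R > M > m
Offspring genotypes: 1 M^R/M^R, 1 M^R/M, 1 M^R/m, 1 M/m
Phenotype counts: 3 restricted, 1 mallard
restricted: 3 out of 4 → fraction 3/4
Expected count = 3/4 × 88 = 66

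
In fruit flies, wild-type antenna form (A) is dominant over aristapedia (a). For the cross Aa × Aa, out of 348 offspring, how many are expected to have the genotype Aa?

Punnett square for Aa × Aa:
Offspring genotypes: 1 AA, 2 Aa, 1 aa
Total offspring: 4
Count with target: 2
Probability: 2/4 = 1/2
Expected count = 1/2 × 348 = 174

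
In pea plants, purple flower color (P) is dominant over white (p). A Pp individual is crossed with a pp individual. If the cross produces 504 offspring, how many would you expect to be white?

Punnett square for Pp × pp:
Offspring genotypes: 2 Pp, 2 pp
purple: 2, white: 2
white: 2 out of 4 → fraction 1/2
Expected count = 1/2 × 504 = 252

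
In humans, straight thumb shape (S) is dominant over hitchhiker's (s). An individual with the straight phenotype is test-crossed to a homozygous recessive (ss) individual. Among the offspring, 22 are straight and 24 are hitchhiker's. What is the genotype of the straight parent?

Test cross: ? × ss
Offspring: 22 straight, 24 hitchhiker's — approximately 1:1.
A 1:1 ratio in a test cross indicates the unknown parent is heterozygous (Ss).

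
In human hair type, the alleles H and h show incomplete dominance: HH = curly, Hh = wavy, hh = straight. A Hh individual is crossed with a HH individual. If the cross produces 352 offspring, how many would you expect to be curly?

Punnett square for Hh × HH:
Offspring genotypes: 2 HH, 2 Hh
Phenotype counts: 2 curly, 2 wavy
curly: 2 out of 4 → fraction 1/2
Expected count = 1/2 × 352 = 176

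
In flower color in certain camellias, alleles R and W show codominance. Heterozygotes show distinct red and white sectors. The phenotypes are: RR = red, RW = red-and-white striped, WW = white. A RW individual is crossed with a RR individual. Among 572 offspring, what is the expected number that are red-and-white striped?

Punnett square for RW × RR:
Offspring genotypes: 2 RR, 2 RW
Phenotype counts: 2 red, 2 red-and-white striped
red-and-white striped: 2 out of 4 → fraction 1/2
Expected count = 1/2 × 572 = 286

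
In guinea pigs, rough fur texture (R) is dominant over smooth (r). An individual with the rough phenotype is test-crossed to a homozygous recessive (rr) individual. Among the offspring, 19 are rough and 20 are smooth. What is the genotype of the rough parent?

Test cross: ? × rr
Offspring: 19 rough, 20 smooth — approximately 1:1.
A 1:1 ratio in a test cross indicates the unknown parent is heterozygous (Rr).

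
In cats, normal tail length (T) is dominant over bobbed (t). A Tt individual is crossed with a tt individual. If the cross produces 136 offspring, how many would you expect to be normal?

Punnett square for Tt × tt:
Offspring genotypes: 2 Tt, 2 tt
normal: 2, bobbed: 2
normal: 2 out of 4 → fraction 1/2
Expected count = 1/2 × 136 = 68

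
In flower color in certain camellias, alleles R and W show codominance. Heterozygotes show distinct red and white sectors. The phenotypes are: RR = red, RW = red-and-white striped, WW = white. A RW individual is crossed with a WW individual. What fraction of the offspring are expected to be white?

Punnett square for RW × WW:
Offspring genotypes: 2 RW, 2 WW
Phenotype counts: 2 red-and-white striped, 2 white
white: 2 out of 4
Probability: 2/4 = 1/2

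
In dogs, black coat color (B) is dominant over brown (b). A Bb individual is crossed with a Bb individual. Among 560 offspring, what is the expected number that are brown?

Punnett square for Bb × Bb:
Offspring genotypes: 1 BB, 2 Bb, 1 bb
black: 3, brown: 1
brown: 1 out of 4 → fraction 1/4
Expected count = 1/4 × 560 = 140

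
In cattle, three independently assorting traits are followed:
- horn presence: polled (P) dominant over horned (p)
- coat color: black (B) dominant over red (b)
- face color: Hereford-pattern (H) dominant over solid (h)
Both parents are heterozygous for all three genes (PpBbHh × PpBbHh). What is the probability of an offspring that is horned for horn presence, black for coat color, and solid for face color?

Trihybrid cross: PpBbHh × PpBbHh
Each trait segregates independently with a 3:1 phenotypic ratio, so each gene contributes 3/4 (dominant) or 1/4 (recessive).
Target: horned (horn presence), black (coat color), solid (face color)
Probability = product of independent per-trait probabilities
= 1/4 × 3/4 × 1/4 = 3/64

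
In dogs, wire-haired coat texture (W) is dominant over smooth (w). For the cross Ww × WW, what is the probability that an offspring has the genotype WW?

Punnett square for Ww × WW:
Offspring genotypes: 2 WW, 2 Ww
Total offspring: 4
Count with target: 2
Probability: 2/4 = 1/2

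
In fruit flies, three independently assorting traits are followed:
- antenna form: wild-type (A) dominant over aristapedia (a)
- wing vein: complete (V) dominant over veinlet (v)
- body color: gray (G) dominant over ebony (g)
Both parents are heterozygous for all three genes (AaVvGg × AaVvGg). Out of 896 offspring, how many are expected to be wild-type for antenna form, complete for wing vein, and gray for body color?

Trihybrid cross: AaVvGg × AaVvGg
Each trait segregates independently with a 3:1 phenotypic ratio, so each gene contributes 3/4 (dominant) or 1/4 (recessive).
Target: wild-type (antenna form), complete (wing vein), gray (body color)
Probability = product of independent per-trait probabilities
= 3/4 × 3/4 × 3/4 = 27/64
Expected count = 27/64 × 896 = 378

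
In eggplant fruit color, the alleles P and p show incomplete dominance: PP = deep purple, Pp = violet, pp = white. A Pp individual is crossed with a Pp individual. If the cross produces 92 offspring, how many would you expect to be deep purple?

Punnett square for Pp × Pp:
Offspring genotypes: 1 PP, 2 Pp, 1 pp
Phenotype counts: 1 deep purple, 2 violet, 1 white
deep purple: 1 out of 4 → fraction 1/4
Expected count = 1/4 × 92 = 23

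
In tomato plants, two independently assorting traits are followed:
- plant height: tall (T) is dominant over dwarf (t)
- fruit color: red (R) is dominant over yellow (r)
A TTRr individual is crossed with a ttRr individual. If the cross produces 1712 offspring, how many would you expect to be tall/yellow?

Dihybrid cross TTRr × ttRr — consider each gene separately:
plant height: TT × tt → 4 Tt → 4 T_ (out of 4)
fruit color: Rr × Rr → 1 RR, 2 Rr, 1 rr → 3 R_ : 1 rr (out of 4)
Combine (counts out of 4 × 4 = 16): tall/red (T_R_) = 4×3 = 12; tall/yellow (T_rr) = 4×1 = 4
Phenotype counts (out of 16): 12 tall/red, 4 tall/yellow
tall/yellow: 4 out of 16 → fraction 1/4
Expected count = 1/4 × 1712 = 428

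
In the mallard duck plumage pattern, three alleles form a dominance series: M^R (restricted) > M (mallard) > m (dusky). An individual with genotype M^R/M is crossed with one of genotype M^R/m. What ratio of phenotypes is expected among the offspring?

Cross: M^R/M × M^R/m
Allele dominance: M^R > M > m
Offspring genotypes: 1 M^R/M^R, 1 M^R/m, 1 M^R/M, 1 M/m
Phenotype counts: 3 restricted, 1 mallard
Ratio: 3 restricted : 1 mallard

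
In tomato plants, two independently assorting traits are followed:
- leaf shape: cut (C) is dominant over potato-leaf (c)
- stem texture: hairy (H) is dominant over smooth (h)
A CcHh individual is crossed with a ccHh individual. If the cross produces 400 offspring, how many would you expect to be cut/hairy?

Dihybrid cross CcHh × ccHh — consider each gene separately:
leaf shape: Cc × cc → 2 Cc, 2 cc → 2 C_ : 2 cc (out of 4)
stem texture: Hh × Hh → 1 HH, 2 Hh, 1 hh → 3 H_ : 1 hh (out of 4)
Combine (counts out of 4 × 4 = 16): cut/hairy (C_H_) = 2×3 = 6; cut/smooth (C_hh) = 2×1 = 2; potato-leaf/hairy (ccH_) = 2×3 = 6; potato-leaf/smooth (cchh) = 2×1 = 2
Phenotype counts (out of 16): 6 cut/hairy, 2 cut/smooth, 6 potato-leaf/hairy, 2 potato-leaf/smooth
cut/hairy: 6 out of 16 → fraction 3/8
Expected count = 3/8 × 400 = 150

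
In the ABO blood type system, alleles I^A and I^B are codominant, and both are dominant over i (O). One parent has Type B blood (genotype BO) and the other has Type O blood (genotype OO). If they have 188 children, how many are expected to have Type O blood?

Cross: BO × OO
Possible offspring genotypes: 2 BO, 2 OO
Blood type counts: 2 Type B, 2 Type O
Probability of Type O: 2/4 = 1/2
Expected count = 1/2 × 188 = 94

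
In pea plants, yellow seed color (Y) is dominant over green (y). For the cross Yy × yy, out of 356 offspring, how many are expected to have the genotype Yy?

Punnett square for Yy × yy:
Offspring genotypes: 2 Yy, 2 yy
Total offspring: 4
Count with target: 2
Probability: 2/4 = 1/2
Expected count = 1/2 × 356 = 178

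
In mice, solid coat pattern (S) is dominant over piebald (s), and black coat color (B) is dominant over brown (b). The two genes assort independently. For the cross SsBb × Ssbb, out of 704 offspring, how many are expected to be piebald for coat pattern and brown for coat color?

Dihybrid cross SsBb × Ssbb — consider each gene separately:
coat pattern: Ss × Ss → 1 SS, 2 Ss, 1 ss → 3 S_ : 1 ss (out of 4)
coat color: Bb × bb → 2 Bb, 2 bb → 2 B_ : 2 bb (out of 4)
Looking for: piebald (ss) and brown (bb)
P(piebald) = 1/4, P(brown) = 2/4
P(both) = 1/4 × 2/4 = 2/16 = 1/8
Expected count = 1/8 × 704 = 88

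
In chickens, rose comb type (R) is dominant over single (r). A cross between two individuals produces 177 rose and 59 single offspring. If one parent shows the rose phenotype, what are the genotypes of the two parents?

Observed offspring: 177 rose, 59 single
The observed ratio simplifies to 3:1. Single (rr) offspring appear, so each parent must contribute one r allele. The parent stated to show rose carries R, so it is Rr. The other parent is then either Rr or rr: Rr × rr would give a 1:1 split, whereas Rr × Rr gives 3:1 — matching the data. So both parents are heterozygous (Rr × Rr).
Parent genotypes: Rr × Rr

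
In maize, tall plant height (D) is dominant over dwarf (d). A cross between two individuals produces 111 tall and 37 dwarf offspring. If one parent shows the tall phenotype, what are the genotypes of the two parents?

Observed offspring: 111 tall, 37 dwarf
The observed ratio simplifies to 3:1. Dwarf (dd) offspring appear, so each parent must contribute one d allele. The parent stated to show tall carries D, so it is Dd. The other parent is then either Dd or dd: Dd × dd would give a 1:1 split, whereas Dd × Dd gives 3:1 — matching the data. So both parents are heterozygous (Dd × Dd).
Parent genotypes: Dd × Dd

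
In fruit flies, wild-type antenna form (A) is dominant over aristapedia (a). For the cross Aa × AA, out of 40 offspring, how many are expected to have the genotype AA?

Punnett square for Aa × AA:
Offspring genotypes: 2 AA, 2 Aa
Total offspring: 4
Count with target: 2
Probability: 2/4 = 1/2
Expected count = 1/2 × 40 = 20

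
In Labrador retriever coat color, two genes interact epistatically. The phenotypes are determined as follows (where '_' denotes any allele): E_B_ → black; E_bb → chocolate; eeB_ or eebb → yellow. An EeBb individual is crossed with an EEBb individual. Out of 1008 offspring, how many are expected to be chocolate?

Cross: EeBb × EEBb — consider each gene separately:
E gene: Ee × EE → 2 EE, 2 Ee → 4 E_ (out of 4)
B gene: Bb × Bb → 1 BB, 2 Bb, 1 bb → 3 B_ : 1 bb (out of 4)
Genotype classes (out of 4 × 4 = 16): E_B_ = 4×3 = 12; E_bb = 4×1 = 4
Apply the phenotype rules: E_B_ (12) → black; E_bb (4) → chocolate
Phenotype counts (out of 16): 12 black, 4 chocolate
chocolate: 4 out of 16 → fraction 1/4
Expected count = 1/4 × 1008 = 252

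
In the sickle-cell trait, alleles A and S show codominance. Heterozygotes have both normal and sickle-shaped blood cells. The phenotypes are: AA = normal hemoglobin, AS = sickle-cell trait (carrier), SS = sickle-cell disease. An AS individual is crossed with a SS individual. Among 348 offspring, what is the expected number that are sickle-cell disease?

Punnett square for AS × SS:
Offspring genotypes: 2 AS, 2 SS
Phenotype counts: 2 sickle-cell trait (carrier), 2 sickle-cell disease
sickle-cell disease: 2 out of 4 → fraction 1/2
Expected count = 1/2 × 348 = 174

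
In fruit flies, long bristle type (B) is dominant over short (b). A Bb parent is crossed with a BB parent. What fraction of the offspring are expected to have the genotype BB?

Punnett square for Bb × BB:
Offspring genotypes: 2 BB, 2 Bb
Total offspring: 4
Count with target: 2
Probability: 2/4 = 1/2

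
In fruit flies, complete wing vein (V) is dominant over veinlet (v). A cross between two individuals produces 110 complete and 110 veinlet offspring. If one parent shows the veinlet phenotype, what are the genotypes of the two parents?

Observed offspring: 110 complete, 110 veinlet
The observed ratio simplifies to 1:1. One parent shows veinlet, so its genotype must be vv. A 1:1 offspring split requires the other parent to be heterozygous (Vv).
Parent genotypes: vv × Vv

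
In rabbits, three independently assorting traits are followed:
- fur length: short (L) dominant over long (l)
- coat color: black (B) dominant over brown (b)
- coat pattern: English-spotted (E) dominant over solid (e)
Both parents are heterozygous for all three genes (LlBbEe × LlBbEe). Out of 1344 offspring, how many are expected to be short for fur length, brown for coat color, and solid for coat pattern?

Trihybrid cross: LlBbEe × LlBbEe
Each trait segregates independently with a 3:1 phenotypic ratio, so each gene contributes 3/4 (dominant) or 1/4 (recessive).
Target: short (fur length), brown (coat color), solid (coat pattern)
Probability = product of independent per-trait probabilities
= 3/4 × 1/4 × 1/4 = 3/64
Expected count = 3/64 × 1344 = 63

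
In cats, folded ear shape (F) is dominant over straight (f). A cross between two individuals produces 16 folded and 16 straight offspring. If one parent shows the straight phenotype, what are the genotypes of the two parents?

Observed offspring: 16 folded, 16 straight
The observed ratio simplifies to 1:1. One parent shows straight, so its genotype must be ff. A 1:1 offspring split requires the other parent to be heterozygous (Ff).
Parent genotypes: ff × Ff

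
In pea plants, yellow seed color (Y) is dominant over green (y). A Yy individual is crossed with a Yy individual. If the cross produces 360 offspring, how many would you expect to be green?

Punnett square for Yy × Yy:
Offspring genotypes: 1 YY, 2 Yy, 1 yy
yellow: 3, green: 1
green: 1 out of 4 → fraction 1/4
Expected count = 1/4 × 360 = 90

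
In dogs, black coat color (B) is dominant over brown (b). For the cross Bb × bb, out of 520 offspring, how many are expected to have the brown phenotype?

Punnett square for Bb × bb:
Offspring genotypes: 2 Bb, 2 bb
Total offspring: 4
Count with target: 2
Probability: 2/4 = 1/2
Expected count = 1/2 × 520 = 260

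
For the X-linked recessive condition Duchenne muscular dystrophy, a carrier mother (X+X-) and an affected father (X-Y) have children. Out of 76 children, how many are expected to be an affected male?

Cross: X+X- × X-Y
Offspring: 1 X+X-, 1 X+Y, 1 X-X-, 1 X-Y
Probability of an affected male: 1/4
Expected count = 1/4 × 76 = 19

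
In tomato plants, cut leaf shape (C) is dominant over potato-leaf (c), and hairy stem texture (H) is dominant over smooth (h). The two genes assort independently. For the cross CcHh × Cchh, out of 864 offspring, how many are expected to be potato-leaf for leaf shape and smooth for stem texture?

Dihybrid cross CcHh × Cchh — consider each gene separately:
leaf shape: Cc × Cc → 1 CC, 2 Cc, 1 cc → 3 C_ : 1 cc (out of 4)
stem texture: Hh × hh → 2 Hh, 2 hh → 2 H_ : 2 hh (out of 4)
Looking for: potato-leaf (cc) and smooth (hh)
P(potato-leaf) = 1/4, P(smooth) = 2/4
P(both) = 1/4 × 2/4 = 2/16 = 1/8
Expected count = 1/8 × 864 = 108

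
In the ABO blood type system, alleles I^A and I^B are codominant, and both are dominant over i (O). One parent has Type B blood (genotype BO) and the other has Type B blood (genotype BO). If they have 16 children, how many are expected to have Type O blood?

Cross: BO × BO
Possible offspring genotypes: 1 BB, 2 BO, 1 OO
Blood type counts: 3 Type B, 1 Type O
Probability of Type O: 1/4
Expected count = 1/4 × 16 = 4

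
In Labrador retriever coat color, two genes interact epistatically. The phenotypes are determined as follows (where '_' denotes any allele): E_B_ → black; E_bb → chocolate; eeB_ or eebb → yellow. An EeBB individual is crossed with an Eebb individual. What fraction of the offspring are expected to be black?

Cross: EeBB × Eebb — consider each gene separately:
E gene: Ee × Ee → 1 EE, 2 Ee, 1 ee → 3 E_ : 1 ee (out of 4)
B gene: BB × bb → 4 Bb → 4 B_ (out of 4)
Genotype classes (out of 4 × 4 = 16): E_B_ = 3×4 = 12; eeB_ = 1×4 = 4
Apply the phenotype rules: E_B_ (12) → black; eeB_ (4) → yellow
Phenotype counts (out of 16): 12 black, 4 yellow
black: 12 out of 16
Probability: 12/16 = 3/4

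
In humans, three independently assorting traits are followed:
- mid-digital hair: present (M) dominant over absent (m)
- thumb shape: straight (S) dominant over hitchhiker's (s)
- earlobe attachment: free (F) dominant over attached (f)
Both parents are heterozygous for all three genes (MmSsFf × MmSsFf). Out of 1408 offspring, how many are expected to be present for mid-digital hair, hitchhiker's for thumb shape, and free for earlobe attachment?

Trihybrid cross: MmSsFf × MmSsFf
Each trait segregates independently with a 3:1 phenotypic ratio, so each gene contributes 3/4 (dominant) or 1/4 (recessive).
Target: present (mid-digital hair), hitchhiker's (thumb shape), free (earlobe attachment)
Probability = product of independent per-trait probabilities
= 3/4 × 1/4 × 3/4 = 9/64
Expected count = 9/64 × 1408 = 198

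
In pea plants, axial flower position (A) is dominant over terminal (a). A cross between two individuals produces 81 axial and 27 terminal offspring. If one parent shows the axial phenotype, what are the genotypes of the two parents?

Observed offspring: 81 axial, 27 terminal
The observed ratio simplifies to 3:1. Terminal (aa) offspring appear, so each parent must contribute one a allele. The parent stated to show axial carries A, so it is Aa. The other parent is then either Aa or aa: Aa × aa would give a 1:1 split, whereas Aa × Aa gives 3:1 — matching the data. So both parents are heterozygous (Aa × Aa).
Parent genotypes: Aa × Aa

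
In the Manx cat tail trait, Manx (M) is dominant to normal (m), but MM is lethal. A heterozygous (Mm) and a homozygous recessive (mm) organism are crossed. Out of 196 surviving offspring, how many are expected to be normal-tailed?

Cross: Mm × mm
Punnett square offspring (before lethality): 2 Mm, 2 mm
No MM offspring are produced in this cross.
normal-tailed: 2 out of 4 → fraction 1/2
Expected count = 1/2 × 196 = 98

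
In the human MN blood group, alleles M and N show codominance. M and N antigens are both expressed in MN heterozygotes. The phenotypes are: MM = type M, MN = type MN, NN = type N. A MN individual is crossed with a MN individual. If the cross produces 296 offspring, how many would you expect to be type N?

Punnett square for MN × MN:
Offspring genotypes: 1 MM, 2 MN, 1 NN
Phenotype counts: 1 type M, 2 type MN, 1 type N
type N: 1 out of 4 → fraction 1/4
Expected count = 1/4 × 296 = 74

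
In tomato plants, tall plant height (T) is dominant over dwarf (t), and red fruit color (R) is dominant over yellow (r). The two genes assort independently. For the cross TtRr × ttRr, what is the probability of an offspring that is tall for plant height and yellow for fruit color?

Dihybrid cross TtRr × ttRr — consider each gene separately:
plant height: Tt × tt → 2 Tt, 2 tt → 2 T_ : 2 tt (out of 4)
fruit color: Rr × Rr → 1 RR, 2 Rr, 1 rr → 3 R_ : 1 rr (out of 4)
Looking for: tall (T_) and yellow (rr)
P(tall) = 2/4, P(yellow) = 1/4
P(both) = 2/4 × 1/4 = 2/16 = 1/8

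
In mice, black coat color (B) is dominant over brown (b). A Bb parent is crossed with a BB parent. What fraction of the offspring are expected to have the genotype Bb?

Punnett square for Bb × BB:
Offspring genotypes: 2 BB, 2 Bb
Total offspring: 4
Count with target: 2
Probability: 2/4 = 1/2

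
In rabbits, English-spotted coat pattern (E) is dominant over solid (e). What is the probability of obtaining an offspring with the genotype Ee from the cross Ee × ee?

Punnett square for Ee × ee:
Offspring genotypes: 2 Ee, 2 ee
Total offspring: 4
Count with target: 2
Probability: 2/4 = 1/2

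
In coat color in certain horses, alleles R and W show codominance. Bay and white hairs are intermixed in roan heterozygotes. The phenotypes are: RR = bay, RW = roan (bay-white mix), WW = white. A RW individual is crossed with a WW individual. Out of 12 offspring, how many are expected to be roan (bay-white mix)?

Punnett square for RW × WW:
Offspring genotypes: 2 RW, 2 WW
Phenotype counts: 2 roan (bay-white mix), 2 white
roan (bay-white mix): 2 out of 4 → fraction 1/2
Expected count = 1/2 × 12 = 6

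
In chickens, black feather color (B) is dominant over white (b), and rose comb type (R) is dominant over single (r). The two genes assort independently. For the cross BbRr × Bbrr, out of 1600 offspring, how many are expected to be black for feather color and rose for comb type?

Dihybrid cross BbRr × Bbrr — consider each gene separately:
feather color: Bb × Bb → 1 BB, 2 Bb, 1 bb → 3 B_ : 1 bb (out of 4)
comb type: Rr × rr → 2 Rr, 2 rr → 2 R_ : 2 rr (out of 4)
Looking for: black (B_) and rose (R_)
P(black) = 3/4, P(rose) = 2/4
P(both) = 3/4 × 2/4 = 6/16 = 3/8
Expected count = 3/8 × 1600 = 600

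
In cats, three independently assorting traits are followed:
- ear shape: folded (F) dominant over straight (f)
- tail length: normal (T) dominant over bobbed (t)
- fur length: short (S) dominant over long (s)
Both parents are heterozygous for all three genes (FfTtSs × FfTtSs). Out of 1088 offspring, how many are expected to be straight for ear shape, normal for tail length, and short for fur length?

Trihybrid cross: FfTtSs × FfTtSs
Each trait segregates independently with a 3:1 phenotypic ratio, so each gene contributes 3/4 (dominant) or 1/4 (recessive).
Target: straight (ear shape), normal (tail length), short (fur length)
Probability = product of independent per-trait probabilities
= 1/4 × 3/4 × 3/4 = 9/64
Expected count = 9/64 × 1088 = 153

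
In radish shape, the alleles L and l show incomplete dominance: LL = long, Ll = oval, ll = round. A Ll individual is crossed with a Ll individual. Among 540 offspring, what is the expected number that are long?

Punnett square for Ll × Ll:
Offspring genotypes: 1 LL, 2 Ll, 1 ll
Phenotype counts: 1 long, 2 oval, 1 round
long: 1 out of 4 → fraction 1/4
Expected count = 1/4 × 540 = 135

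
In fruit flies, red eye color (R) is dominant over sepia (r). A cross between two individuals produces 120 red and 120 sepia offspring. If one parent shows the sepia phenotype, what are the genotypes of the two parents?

Observed offspring: 120 red, 120 sepia
The observed ratio simplifies to 1:1. One parent shows sepia, so its genotype must be rr. A 1:1 offspring split requires the other parent to be heterozygous (Rr).
Parent genotypes: rr × Rr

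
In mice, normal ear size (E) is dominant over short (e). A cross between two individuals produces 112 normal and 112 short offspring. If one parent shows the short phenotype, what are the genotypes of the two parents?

Observed offspring: 112 normal, 112 short
The observed ratio simplifies to 1:1. One parent shows short, so its genotype must be ee. A 1:1 offspring split requires the other parent to be heterozygous (Ee).
Parent genotypes: ee × Ee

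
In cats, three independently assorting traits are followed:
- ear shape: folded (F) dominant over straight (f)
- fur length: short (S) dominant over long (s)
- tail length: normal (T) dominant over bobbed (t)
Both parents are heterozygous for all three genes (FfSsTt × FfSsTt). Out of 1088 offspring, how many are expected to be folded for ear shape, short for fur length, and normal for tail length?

Trihybrid cross: FfSsTt × FfSsTt
Each trait segregates independently with a 3:1 phenotypic ratio, so each gene contributes 3/4 (dominant) or 1/4 (recessive).
Target: folded (ear shape), short (fur length), normal (tail length)
Probability = product of independent per-trait probabilities
= 3/4 × 3/4 × 3/4 = 27/64
Expected count = 27/64 × 1088 = 459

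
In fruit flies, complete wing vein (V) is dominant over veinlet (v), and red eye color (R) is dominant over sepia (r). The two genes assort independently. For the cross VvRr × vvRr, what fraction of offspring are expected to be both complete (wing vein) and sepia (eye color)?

Dihybrid cross VvRr × vvRr — consider each gene separately:
wing vein: Vv × vv → 2 Vv, 2 vv → 2 V_ : 2 vv (out of 4)
eye color: Rr × Rr → 1 RR, 2 Rr, 1 rr → 3 R_ : 1 rr (out of 4)
Looking for: complete (V_) and sepia (rr)
P(complete) = 2/4, P(sepia) = 1/4
P(both) = 2/4 × 1/4 = 2/16 = 1/8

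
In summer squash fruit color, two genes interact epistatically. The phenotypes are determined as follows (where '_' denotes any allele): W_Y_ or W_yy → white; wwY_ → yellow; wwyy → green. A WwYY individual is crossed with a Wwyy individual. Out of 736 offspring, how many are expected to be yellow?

Cross: WwYY × Wwyy — consider each gene separately:
W gene: Ww × Ww → 1 WW, 2 Ww, 1 ww → 3 W_ : 1 ww (out of 4)
Y gene: YY × yy → 4 Yy → 4 Y_ (out of 4)
Genotype classes (out of 4 × 4 = 16): W_Y_ = 3×4 = 12; wwY_ = 1×4 = 4
Apply the phenotype rules: W_Y_ (12) → white; wwY_ (4) → yellow
Phenotype counts (out of 16): 12 white, 4 yellow
yellow: 4 out of 16 → fraction 1/4
Expected count = 1/4 × 736 = 184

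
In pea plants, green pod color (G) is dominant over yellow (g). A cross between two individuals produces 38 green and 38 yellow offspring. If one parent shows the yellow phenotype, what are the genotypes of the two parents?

Observed offspring: 38 green, 38 yellow
The observed ratio simplifies to 1:1. One parent shows yellow, so its genotype must be gg. A 1:1 offspring split requires the other parent to be heterozygous (Gg).
Parent genotypes: gg × Gg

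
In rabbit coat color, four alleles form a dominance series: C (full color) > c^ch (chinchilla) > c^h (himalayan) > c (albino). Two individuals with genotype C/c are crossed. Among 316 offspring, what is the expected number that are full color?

Cross: C/c × C/c
Allele dominance: C > c^ch > c^h > c
Offspring genotypes: 1 C/C, 2 C/c, 1 c/c
Phenotype counts: 3 full color, 1 albino
full color: 3 out of 4 → fraction 3/4
Expected count = 3/4 × 316 = 237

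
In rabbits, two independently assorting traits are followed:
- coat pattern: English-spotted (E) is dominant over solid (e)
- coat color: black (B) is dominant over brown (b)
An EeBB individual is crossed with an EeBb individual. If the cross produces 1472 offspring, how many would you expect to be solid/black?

Dihybrid cross EeBB × EeBb — consider each gene separately:
coat pattern: Ee × Ee → 1 EE, 2 Ee, 1 ee → 3 E_ : 1 ee (out of 4)
coat color: BB × Bb → 2 BB, 2 Bb → 4 B_ (out of 4)
Combine (counts out of 4 × 4 = 16): English-spotted/black (E_B_) = 3×4 = 12; solid/black (eeB_) = 1×4 = 4
Phenotype counts (out of 16): 12 English-spotted/black, 4 solid/black
solid/black: 4 out of 16 → fraction 1/4
Expected count = 1/4 × 1472 = 368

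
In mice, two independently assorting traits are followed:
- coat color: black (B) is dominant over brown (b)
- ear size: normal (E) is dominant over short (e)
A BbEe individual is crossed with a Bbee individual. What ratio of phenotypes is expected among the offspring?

Dihybrid cross BbEe × Bbee — consider each gene separately:
coat color: Bb × Bb → 1 BB, 2 Bb, 1 bb → 3 B_ : 1 bb (out of 4)
ear size: Ee × ee → 2 Ee, 2 ee → 2 E_ : 2 ee (out of 4)
Combine (counts out of 4 × 4 = 16): black/normal (B_E_) = 3×2 = 6; black/short (B_ee) = 3×2 = 6; brown/normal (bbE_) = 1×2 = 2; brown/short (bbee) = 1×2 = 2
Phenotype counts (out of 16): 6 black/normal, 6 black/short, 2 brown/normal, 2 brown/short
Ratio: 3 black/normal : 3 black/short : 1 brown/normal : 1 brown/short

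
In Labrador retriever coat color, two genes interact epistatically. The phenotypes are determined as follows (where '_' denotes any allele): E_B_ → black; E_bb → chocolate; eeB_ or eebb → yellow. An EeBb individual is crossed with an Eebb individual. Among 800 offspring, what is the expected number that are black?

Cross: EeBb × Eebb — consider each gene separately:
E gene: Ee × Ee → 1 EE, 2 Ee, 1 ee → 3 E_ : 1 ee (out of 4)
B gene: Bb × bb → 2 Bb, 2 bb → 2 B_ : 2 bb (out of 4)
Genotype classes (out of 4 × 4 = 16): E_B_ = 3×2 = 6; E_bb = 3×2 = 6; eeB_ = 1×2 = 2; eebb = 1×2 = 2
Apply the phenotype rules: E_B_ (6) → black; E_bb (6) → chocolate; eeB_ (2) + eebb (2) → yellow
Phenotype counts (out of 16): 6 black, 6 chocolate, 4 yellow
black: 6 out of 16 → fraction 3/8
Expected count = 3/8 × 800 = 300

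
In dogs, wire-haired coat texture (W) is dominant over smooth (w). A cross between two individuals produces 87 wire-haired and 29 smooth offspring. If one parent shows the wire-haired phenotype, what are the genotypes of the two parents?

Observed offspring: 87 wire-haired, 29 smooth
The observed ratio simplifies to 3:1. Smooth (ww) offspring appear, so each parent must contribute one w allele. The parent stated to show wire-haired carries W, so it is Ww. The other parent is then either Ww or ww: Ww × ww would give a 1:1 split, whereas Ww × Ww gives 3:1 — matching the data. So both parents are heterozygous (Ww × Ww).
Parent genotypes: Ww × Ww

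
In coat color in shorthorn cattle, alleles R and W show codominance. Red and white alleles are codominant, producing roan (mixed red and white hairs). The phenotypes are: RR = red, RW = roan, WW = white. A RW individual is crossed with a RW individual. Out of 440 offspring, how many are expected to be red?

Punnett square for RW × RW:
Offspring genotypes: 1 RR, 2 RW, 1 WW
Phenotype counts: 1 red, 2 roan, 1 white
red: 1 out of 4 → fraction 1/4
Expected count = 1/4 × 440 = 110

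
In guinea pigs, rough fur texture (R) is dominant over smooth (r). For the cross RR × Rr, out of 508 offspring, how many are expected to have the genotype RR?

Punnett square for RR × Rr:
Offspring genotypes: 2 RR, 2 Rr
Total offspring: 4
Count with target: 2
Probability: 2/4 = 1/2
Expected count = 1/2 × 508 = 254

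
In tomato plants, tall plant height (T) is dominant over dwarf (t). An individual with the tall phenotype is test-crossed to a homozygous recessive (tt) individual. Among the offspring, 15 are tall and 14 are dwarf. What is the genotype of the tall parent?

Test cross: ? × tt
Offspring: 15 tall, 14 dwarf — approximately 1:1.
A 1:1 ratio in a test cross indicates the unknown parent is heterozygous (Tt).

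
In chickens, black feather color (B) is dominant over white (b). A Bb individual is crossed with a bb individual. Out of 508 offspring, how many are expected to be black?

Punnett square for Bb × bb:
Offspring genotypes: 2 Bb, 2 bb
black: 2, white: 2
black: 2 out of 4 → fraction 1/2
Expected count = 1/2 × 508 = 254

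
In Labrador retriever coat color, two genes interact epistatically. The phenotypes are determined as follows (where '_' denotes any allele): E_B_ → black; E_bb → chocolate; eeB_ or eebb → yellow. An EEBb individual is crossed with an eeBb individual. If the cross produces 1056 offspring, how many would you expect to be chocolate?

Cross: EEBb × eeBb — consider each gene separately:
E gene: EE × ee → 4 Ee → 4 E_ (out of 4)
B gene: Bb × Bb → 1 BB, 2 Bb, 1 bb → 3 B_ : 1 bb (out of 4)
Genotype classes (out of 4 × 4 = 16): E_B_ = 4×3 = 12; E_bb = 4×1 = 4
Apply the phenotype rules: E_B_ (12) → black; E_bb (4) → chocolate
Phenotype counts (out of 16): 12 black, 4 chocolate
chocolate: 4 out of 16 → fraction 1/4
Expected count = 1/4 × 1056 = 264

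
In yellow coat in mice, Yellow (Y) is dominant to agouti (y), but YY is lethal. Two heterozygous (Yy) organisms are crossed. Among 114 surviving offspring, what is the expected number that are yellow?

Cross: Yy × Yy
Punnett square offspring (before lethality): 1 YY, 2 Yy, 1 yy
The YY genotype is lethal (embryos die); surviving offspring: 2 Yy, 1 yy
yellow: 2 out of 3 → fraction 2/3
Expected count = 2/3 × 114 = 76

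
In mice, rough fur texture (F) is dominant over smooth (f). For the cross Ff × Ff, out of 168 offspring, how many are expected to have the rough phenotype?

Punnett square for Ff × Ff:
Offspring genotypes: 1 FF, 2 Ff, 1 ff
Total offspring: 4
Count with target: 3
Probability: 3/4
Expected count = 3/4 × 168 = 126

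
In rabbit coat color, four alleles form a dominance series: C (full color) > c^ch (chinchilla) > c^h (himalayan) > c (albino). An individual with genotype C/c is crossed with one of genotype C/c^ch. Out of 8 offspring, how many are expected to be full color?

Cross: C/c × C/c^ch
Allele dominance: C > c^ch > c^h > c
Offspring genotypes: 1 C/C, 1 C/c^ch, 1 C/c, 1 c^ch/c
Phenotype counts: 3 full color, 1 chinchilla
full color: 3 out of 4 → fraction 3/4
Expected count = 3/4 × 8 = 6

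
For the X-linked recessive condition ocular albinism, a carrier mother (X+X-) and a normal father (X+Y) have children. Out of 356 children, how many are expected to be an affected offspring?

Cross: X+X- × X+Y
Offspring: 1 X+X+, 1 X+Y, 1 X+X-, 1 X-Y
Probability of an affected offspring: 1/4
Expected count = 1/4 × 356 = 89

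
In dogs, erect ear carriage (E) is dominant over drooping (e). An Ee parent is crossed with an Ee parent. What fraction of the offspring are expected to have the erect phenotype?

Punnett square for Ee × Ee:
Offspring genotypes: 1 EE, 2 Ee, 1 ee
Total offspring: 4
Count with target: 3
Probability: 3/4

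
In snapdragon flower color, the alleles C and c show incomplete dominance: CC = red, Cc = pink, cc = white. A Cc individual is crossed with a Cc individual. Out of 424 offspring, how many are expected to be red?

Punnett square for Cc × Cc:
Offspring genotypes: 1 CC, 2 Cc, 1 cc
Phenotype counts: 1 red, 2 pink, 1 white
red: 1 out of 4 → fraction 1/4
Expected count = 1/4 × 424 = 106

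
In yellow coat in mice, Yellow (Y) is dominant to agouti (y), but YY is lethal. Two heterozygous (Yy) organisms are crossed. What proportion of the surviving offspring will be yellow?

Cross: Yy × Yy
Punnett square offspring (before lethality): 1 YY, 2 Yy, 1 yy
The YY genotype is lethal (embryos die); surviving offspring: 2 Yy, 1 yy
yellow: 2 out of 3
Probability: 2/3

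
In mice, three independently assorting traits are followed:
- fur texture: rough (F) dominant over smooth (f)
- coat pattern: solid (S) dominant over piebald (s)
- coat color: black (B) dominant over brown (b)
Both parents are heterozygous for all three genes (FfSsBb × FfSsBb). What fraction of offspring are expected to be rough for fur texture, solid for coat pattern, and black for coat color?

Trihybrid cross: FfSsBb × FfSsBb
Each trait segregates independently with a 3:1 phenotypic ratio, so each gene contributes 3/4 (dominant) or 1/4 (recessive).
Target: rough (fur texture), solid (coat pattern), black (coat color)
Probability = product of independent per-trait probabilities
= 3/4 × 3/4 × 3/4 = 27/64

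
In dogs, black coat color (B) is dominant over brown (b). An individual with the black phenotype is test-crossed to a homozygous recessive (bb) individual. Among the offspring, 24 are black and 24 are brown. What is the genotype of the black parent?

Test cross: ? × bb
Offspring: 24 black, 24 brown — approximately 1:1.
A 1:1 ratio in a test cross indicates the unknown parent is heterozygous (Bb).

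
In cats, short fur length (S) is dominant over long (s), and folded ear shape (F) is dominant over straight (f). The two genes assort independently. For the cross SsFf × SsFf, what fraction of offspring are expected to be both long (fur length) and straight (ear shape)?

Dihybrid cross SsFf × SsFf — consider each gene separately:
fur length: Ss × Ss → 1 SS, 2 Ss, 1 ss → 3 S_ : 1 ss (out of 4)
ear shape: Ff × Ff → 1 FF, 2 Ff, 1 ff → 3 F_ : 1 ff (out of 4)
Looking for: long (ss) and straight (ff)
P(long) = 1/4, P(straight) = 1/4
P(both) = 1/4 × 1/4 = 1/16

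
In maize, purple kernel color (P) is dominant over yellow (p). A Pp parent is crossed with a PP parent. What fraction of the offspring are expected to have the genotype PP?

Punnett square for Pp × PP:
Offspring genotypes: 2 PP, 2 Pp
Total offspring: 4
Count with target: 2
Probability: 2/4 = 1/2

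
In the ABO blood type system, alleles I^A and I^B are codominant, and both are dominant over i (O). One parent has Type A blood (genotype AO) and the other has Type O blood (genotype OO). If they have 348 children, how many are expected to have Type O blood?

Cross: AO × OO
Possible offspring genotypes: 2 AO, 2 OO
Blood type counts: 2 Type A, 2 Type O
Probability of Type O: 2/4 = 1/2
Expected count = 1/2 × 348 = 174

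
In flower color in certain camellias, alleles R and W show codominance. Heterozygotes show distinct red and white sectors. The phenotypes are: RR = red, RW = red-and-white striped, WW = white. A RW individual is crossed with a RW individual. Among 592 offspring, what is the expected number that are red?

Punnett square for RW × RW:
Offspring genotypes: 1 RR, 2 RW, 1 WW
Phenotype counts: 1 red, 2 red-and-white striped, 1 white
red: 1 out of 4 → fraction 1/4
Expected count = 1/4 × 592 = 148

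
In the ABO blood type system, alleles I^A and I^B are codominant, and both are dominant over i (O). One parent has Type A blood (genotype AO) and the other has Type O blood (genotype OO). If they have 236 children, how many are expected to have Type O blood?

Cross: AO × OO
Possible offspring genotypes: 2 AO, 2 OO
Blood type counts: 2 Type A, 2 Type O
Probability of Type O: 2/4 = 1/2
Expected count = 1/2 × 236 = 118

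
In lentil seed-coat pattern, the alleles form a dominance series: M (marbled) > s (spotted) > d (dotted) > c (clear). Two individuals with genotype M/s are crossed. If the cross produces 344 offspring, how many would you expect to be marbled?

Cross: M/s × M/s
Allele dominance: M > s > d > c
Offspring genotypes: 1 M/M, 2 M/s, 1 s/s
Phenotype counts: 3 marbled, 1 spotted
marbled: 3 out of 4 → fraction 3/4
Expected count = 3/4 × 344 = 258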